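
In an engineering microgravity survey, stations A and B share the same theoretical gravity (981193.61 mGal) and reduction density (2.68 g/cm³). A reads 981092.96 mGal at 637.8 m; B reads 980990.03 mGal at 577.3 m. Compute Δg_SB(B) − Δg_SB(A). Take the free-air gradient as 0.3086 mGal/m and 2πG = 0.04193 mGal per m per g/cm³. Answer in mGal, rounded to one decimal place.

Δg_SB(A) = 981092.96 − 981193.61 + 0.3086×637.8 − 0.04193×2.68×637.8 = 24.50 mGal
Δg_SB(B) = 980990.03 − 981193.61 + 0.3086×577.3 − 0.04193×2.68×577.3 = -90.30 mGal
Difference = -90.30 − (24.50) = -114.80 mGal

-114.8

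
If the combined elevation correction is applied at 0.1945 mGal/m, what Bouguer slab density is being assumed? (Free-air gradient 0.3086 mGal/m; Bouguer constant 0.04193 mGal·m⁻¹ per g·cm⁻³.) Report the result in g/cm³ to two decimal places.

0.1945 = 0.3086 − 0.04193 × ρ
ρ = (0.3086 − 0.1945) / 0.04193 = 2.72 g/cm³

2.72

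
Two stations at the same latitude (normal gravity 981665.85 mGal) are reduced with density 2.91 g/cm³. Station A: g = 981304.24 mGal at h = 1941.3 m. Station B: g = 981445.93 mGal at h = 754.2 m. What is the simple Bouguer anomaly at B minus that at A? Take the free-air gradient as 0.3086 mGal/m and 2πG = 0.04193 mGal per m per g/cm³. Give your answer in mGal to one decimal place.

-79.8

Δg_SB(A) = 981304.24 − 981665.85 + 0.3086×1941.3 − 0.04193×2.91×1941.3 = 0.60 mGal
Δg_SB(B) = 981445.93 − 981665.85 + 0.3086×754.2 − 0.04193×2.91×754.2 = -79.20 mGal
Difference = -79.20 − (0.60) = -79.80 mGal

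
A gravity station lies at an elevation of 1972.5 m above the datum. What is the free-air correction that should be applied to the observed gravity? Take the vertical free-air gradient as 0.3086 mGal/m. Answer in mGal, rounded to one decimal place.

608.7

Free-air correction = 0.3086 × 1972.5 = 608.7 mGal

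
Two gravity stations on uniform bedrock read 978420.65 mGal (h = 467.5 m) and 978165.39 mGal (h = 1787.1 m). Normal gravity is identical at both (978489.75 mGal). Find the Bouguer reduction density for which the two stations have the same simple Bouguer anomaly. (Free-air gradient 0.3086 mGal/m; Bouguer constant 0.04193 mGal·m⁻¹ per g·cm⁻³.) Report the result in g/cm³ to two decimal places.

2.75

Δg_obs = 978165.39 − 978420.65 = -255.26 mGal over Δh = 1787.1 − 467.5 = 1319.6 m
Equal Bouguer anomalies ⇒ Δg_obs + (0.3086 − 0.04193ρ)·Δh = 0
0.3086 − 0.04193ρ = −Δg_obs/Δh = 0.19344
ρ = (0.3086 − 0.19344) / 0.04193 = 2.75 g/cm³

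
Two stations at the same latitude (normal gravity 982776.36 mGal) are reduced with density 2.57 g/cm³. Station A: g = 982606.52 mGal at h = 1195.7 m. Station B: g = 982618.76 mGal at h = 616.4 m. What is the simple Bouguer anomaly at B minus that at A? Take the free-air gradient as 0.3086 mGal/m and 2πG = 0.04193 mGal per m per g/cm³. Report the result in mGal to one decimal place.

-104.1

Δg_SB(A) = 982606.52 − 982776.36 + 0.3086×1195.7 − 0.04193×2.57×1195.7 = 70.30 mGal
Δg_SB(B) = 982618.76 − 982776.36 + 0.3086×616.4 − 0.04193×2.57×616.4 = -33.80 mGal
Difference = -33.80 − (70.30) = -104.10 mGal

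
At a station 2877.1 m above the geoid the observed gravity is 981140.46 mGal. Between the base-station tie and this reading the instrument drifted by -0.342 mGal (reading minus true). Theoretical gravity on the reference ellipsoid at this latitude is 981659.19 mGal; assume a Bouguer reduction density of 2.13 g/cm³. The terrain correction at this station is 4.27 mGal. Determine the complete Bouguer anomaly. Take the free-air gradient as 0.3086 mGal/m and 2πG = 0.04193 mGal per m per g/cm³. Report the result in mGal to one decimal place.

Drift-corrected reading = 981140.46 − (-0.342) = 981140.802 mGal
Free-air correction = 0.3086 × 2877.1 = 887.87 mGal
Free-air anomaly = 981140.802 − 981659.19 + (887.87) = 369.482 mGal
Bouguer slab correction = 0.04193 × 2.13 × 2877.1 = 256.96 mGal
Simple Bouguer anomaly = 369.482 − (256.96) = 112.522 mGal
Complete Bouguer anomaly = 112.522 + 4.27 = 116.792 mGal

116.8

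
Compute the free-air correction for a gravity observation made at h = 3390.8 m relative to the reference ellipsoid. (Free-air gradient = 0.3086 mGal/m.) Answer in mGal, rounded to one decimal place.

1046.4

Free-air correction = 0.3086 × 3390.8 = 1046.4 mGal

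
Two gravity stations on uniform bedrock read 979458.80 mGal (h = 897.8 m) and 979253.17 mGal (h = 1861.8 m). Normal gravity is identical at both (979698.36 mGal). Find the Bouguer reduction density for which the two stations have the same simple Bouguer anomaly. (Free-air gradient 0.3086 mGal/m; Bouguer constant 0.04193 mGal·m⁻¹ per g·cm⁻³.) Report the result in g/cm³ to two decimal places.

2.27

Δg_obs = 979253.17 − 979458.80 = -205.63 mGal over Δh = 1861.8 − 897.8 = 964.0 m
Equal Bouguer anomalies ⇒ Δg_obs + (0.3086 − 0.04193ρ)·Δh = 0
0.3086 − 0.04193ρ = −Δg_obs/Δh = 0.21331
ρ = (0.3086 − 0.21331) / 0.04193 = 2.27 g/cm³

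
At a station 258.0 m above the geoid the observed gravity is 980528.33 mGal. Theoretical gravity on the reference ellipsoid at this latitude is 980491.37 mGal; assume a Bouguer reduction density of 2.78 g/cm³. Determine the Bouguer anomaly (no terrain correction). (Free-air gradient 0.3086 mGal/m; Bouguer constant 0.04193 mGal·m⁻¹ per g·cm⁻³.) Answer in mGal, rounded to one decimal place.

86.5

Free-air correction = 0.3086 × 258.0 = 79.62 mGal
Free-air anomaly = 980528.33 − 980491.37 + (79.62) = 116.58 mGal
Bouguer slab correction = 0.04193 × 2.78 × 258.0 = 30.07 mGal
Simple Bouguer anomaly = 116.58 − (30.07) = 86.51 mGal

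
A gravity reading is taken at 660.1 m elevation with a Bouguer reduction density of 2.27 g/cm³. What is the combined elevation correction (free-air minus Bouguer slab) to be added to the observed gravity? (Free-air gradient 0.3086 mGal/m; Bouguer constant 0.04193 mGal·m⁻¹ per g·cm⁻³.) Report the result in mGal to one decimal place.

Combined gradient = 0.3086 − 0.04193 × 2.27 = 0.2134189 mGal/m
Combined elevation correction = 0.2134189 × 660.1 = 140.9 mGal

140.9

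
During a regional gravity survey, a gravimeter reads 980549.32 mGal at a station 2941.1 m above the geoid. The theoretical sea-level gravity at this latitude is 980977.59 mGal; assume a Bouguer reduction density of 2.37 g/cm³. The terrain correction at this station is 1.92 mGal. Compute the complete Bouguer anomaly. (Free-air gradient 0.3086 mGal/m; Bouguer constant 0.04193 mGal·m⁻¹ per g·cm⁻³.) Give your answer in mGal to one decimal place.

Free-air correction = 0.3086 × 2941.1 = 907.62 mGal
Free-air anomaly = 980549.32 − 980977.59 + (907.62) = 479.35 mGal
Bouguer slab correction = 0.04193 × 2.37 × 2941.1 = 292.27 mGal
Simple Bouguer anomaly = 479.35 − (292.27) = 187.08 mGal
Complete Bouguer anomaly = 187.08 + 1.92 = 189.00 mGal

189.0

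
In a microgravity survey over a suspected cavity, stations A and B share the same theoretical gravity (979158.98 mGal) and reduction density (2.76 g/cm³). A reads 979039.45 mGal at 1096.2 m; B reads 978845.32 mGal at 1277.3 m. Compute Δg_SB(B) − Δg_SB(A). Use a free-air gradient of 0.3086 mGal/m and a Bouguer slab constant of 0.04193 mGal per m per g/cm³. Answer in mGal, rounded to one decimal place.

Δg_SB(A) = 979039.45 − 979158.98 + 0.3086×1096.2 − 0.04193×2.76×1096.2 = 91.90 mGal
Δg_SB(B) = 978845.32 − 979158.98 + 0.3086×1277.3 − 0.04193×2.76×1277.3 = -67.30 mGal
Difference = -67.30 − (91.90) = -159.20 mGal

-159.2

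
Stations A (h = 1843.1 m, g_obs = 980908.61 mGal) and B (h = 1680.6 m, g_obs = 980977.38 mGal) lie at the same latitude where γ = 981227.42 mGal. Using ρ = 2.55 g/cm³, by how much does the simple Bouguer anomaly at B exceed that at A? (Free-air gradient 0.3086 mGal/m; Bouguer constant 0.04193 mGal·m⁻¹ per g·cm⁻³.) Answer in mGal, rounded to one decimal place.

Δg_SB(A) = 980908.61 − 981227.42 + 0.3086×1843.1 − 0.04193×2.55×1843.1 = 52.90 mGal
Δg_SB(B) = 980977.38 − 981227.42 + 0.3086×1680.6 − 0.04193×2.55×1680.6 = 88.90 mGal
Difference = 88.90 − (52.90) = 36.00 mGal

36.0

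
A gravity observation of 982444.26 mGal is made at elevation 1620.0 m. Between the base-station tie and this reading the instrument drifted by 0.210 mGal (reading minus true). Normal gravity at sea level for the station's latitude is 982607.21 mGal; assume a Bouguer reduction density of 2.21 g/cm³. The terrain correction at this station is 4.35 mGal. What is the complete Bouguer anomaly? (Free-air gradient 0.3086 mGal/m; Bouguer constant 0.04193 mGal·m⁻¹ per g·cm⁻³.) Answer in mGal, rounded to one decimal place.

191.0

Drift-corrected reading = 982444.26 − (0.210) = 982444.050 mGal
Free-air correction = 0.3086 × 1620.0 = 499.93 mGal
Free-air anomaly = 982444.050 − 982607.21 + (499.93) = 336.770 mGal
Bouguer slab correction = 0.04193 × 2.21 × 1620.0 = 150.12 mGal
Simple Bouguer anomaly = 336.770 − (150.12) = 186.650 mGal
Complete Bouguer anomaly = 186.650 + 4.35 = 191.000 mGal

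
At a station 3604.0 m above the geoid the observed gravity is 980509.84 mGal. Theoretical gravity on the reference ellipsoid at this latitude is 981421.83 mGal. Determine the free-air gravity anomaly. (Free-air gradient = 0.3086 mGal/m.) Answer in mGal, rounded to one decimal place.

200.2

Free-air correction = 0.3086 × 3604.0 = 1112.19 mGal
Free-air anomaly = 980509.84 − 981421.83 + (1112.19) = 200.20 mGal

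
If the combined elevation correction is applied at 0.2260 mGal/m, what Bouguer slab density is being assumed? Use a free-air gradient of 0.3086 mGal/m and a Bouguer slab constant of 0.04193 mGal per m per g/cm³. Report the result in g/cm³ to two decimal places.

0.2260 = 0.3086 − 0.04193 × ρ
ρ = (0.3086 − 0.2260) / 0.04193 = 1.97 g/cm³

1.97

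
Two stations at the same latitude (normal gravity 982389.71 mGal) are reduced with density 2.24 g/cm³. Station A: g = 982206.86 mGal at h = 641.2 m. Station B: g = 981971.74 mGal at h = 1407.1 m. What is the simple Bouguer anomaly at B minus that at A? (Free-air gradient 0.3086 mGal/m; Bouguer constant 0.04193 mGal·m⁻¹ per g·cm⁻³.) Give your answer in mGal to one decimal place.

Δg_SB(A) = 982206.86 − 982389.71 + 0.3086×641.2 − 0.04193×2.24×641.2 = -45.20 mGal
Δg_SB(B) = 981971.74 − 982389.71 + 0.3086×1407.1 − 0.04193×2.24×1407.1 = -115.90 mGal
Difference = -115.90 − (-45.20) = -70.70 mGal

-70.7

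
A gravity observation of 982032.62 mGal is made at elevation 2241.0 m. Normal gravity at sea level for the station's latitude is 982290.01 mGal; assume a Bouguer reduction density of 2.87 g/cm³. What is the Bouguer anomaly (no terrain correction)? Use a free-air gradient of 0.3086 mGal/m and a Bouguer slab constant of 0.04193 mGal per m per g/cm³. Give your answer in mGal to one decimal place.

164.5

Free-air correction = 0.3086 × 2241.0 = 691.57 mGal
Free-air anomaly = 982032.62 − 982290.01 + (691.57) = 434.18 mGal
Bouguer slab correction = 0.04193 × 2.87 × 2241.0 = 269.68 mGal
Simple Bouguer anomaly = 434.18 − (269.68) = 164.50 mGal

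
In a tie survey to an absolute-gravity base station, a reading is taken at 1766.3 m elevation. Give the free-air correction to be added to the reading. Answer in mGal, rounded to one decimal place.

Free-air correction = 0.3086 × 1766.3 = 545.1 mGal

545.1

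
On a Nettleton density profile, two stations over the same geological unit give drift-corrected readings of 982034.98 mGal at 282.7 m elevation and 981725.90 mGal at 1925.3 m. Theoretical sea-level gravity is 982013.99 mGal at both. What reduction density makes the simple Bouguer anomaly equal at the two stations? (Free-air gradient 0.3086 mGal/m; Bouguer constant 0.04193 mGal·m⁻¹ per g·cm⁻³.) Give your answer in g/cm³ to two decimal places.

2.87

Δg_obs = 981725.90 − 982034.98 = -309.08 mGal over Δh = 1925.3 − 282.7 = 1642.6 m
Equal Bouguer anomalies ⇒ Δg_obs + (0.3086 − 0.04193ρ)·Δh = 0
0.3086 − 0.04193ρ = −Δg_obs/Δh = 0.18817
ρ = (0.3086 − 0.18817) / 0.04193 = 2.87 g/cm³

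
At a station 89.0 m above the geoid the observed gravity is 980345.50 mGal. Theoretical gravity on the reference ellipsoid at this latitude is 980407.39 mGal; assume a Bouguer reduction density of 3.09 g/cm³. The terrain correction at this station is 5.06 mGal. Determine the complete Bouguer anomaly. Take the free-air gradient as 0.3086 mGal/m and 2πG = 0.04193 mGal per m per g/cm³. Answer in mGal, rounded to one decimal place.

-40.9

Free-air correction = 0.3086 × 89.0 = 27.47 mGal
Free-air anomaly = 980345.50 − 980407.39 + (27.47) = -34.42 mGal
Bouguer slab correction = 0.04193 × 3.09 × 89.0 = 11.53 mGal
Simple Bouguer anomaly = -34.42 − (11.53) = -45.95 mGal
Complete Bouguer anomaly = -45.95 + 5.06 = -40.89 mGal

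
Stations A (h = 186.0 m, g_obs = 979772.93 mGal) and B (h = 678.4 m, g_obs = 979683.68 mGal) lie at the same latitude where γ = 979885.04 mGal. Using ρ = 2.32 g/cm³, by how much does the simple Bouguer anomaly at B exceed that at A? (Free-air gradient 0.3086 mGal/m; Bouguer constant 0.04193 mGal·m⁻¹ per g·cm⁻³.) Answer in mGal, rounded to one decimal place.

Δg_SB(A) = 979772.93 − 979885.04 + 0.3086×186.0 − 0.04193×2.32×186.0 = -72.80 mGal
Δg_SB(B) = 979683.68 − 979885.04 + 0.3086×678.4 − 0.04193×2.32×678.4 = -58.00 mGal
Difference = -58.00 − (-72.80) = 14.80 mGal

14.8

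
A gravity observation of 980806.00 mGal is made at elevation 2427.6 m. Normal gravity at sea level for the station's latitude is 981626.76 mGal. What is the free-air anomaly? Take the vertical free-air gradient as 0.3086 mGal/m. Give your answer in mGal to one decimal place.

-71.6

Free-air correction = 0.3086 × 2427.6 = 749.16 mGal
Free-air anomaly = 980806.00 − 981626.76 + (749.16) = -71.60 mGal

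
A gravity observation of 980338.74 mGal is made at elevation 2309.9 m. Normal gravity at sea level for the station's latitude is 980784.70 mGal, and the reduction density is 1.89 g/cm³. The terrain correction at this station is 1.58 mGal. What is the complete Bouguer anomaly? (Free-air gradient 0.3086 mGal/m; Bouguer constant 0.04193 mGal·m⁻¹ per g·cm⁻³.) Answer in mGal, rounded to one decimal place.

85.4

Free-air correction = 0.3086 × 2309.9 = 712.84 mGal
Free-air anomaly = 980338.74 − 980784.70 + (712.84) = 266.88 mGal
Bouguer slab correction = 0.04193 × 1.89 × 2309.9 = 183.05 mGal
Simple Bouguer anomaly = 266.88 − (183.05) = 83.83 mGal
Complete Bouguer anomaly = 83.83 + 1.58 = 85.41 mGal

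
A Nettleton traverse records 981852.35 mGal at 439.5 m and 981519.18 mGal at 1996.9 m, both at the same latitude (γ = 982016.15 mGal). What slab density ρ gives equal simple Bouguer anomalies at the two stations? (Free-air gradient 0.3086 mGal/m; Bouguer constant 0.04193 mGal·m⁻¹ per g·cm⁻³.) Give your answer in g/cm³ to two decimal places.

2.26

Δg_obs = 981519.18 − 981852.35 = -333.17 mGal over Δh = 1996.9 − 439.5 = 1557.4 m
Equal Bouguer anomalies ⇒ Δg_obs + (0.3086 − 0.04193ρ)·Δh = 0
0.3086 − 0.04193ρ = −Δg_obs/Δh = 0.21393
ρ = (0.3086 − 0.21393) / 0.04193 = 2.26 g/cm³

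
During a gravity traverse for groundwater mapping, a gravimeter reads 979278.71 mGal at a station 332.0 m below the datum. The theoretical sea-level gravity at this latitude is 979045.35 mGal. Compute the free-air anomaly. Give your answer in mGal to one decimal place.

130.9

Free-air correction = 0.3086 × -332.0 = -102.46 mGal
Free-air anomaly = 979278.71 − 979045.35 + (-102.46) = 130.90 mGal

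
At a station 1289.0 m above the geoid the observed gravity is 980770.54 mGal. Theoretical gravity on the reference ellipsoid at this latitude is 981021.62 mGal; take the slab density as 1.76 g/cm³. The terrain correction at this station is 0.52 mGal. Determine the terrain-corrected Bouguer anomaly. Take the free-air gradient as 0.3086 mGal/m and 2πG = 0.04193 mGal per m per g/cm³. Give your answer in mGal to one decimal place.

Free-air correction = 0.3086 × 1289.0 = 397.79 mGal
Free-air anomaly = 980770.54 − 981021.62 + (397.79) = 146.71 mGal
Bouguer slab correction = 0.04193 × 1.76 × 1289.0 = 95.12 mGal
Simple Bouguer anomaly = 146.71 − (95.12) = 51.59 mGal
Complete Bouguer anomaly = 51.59 + 0.52 = 52.11 mGal

52.1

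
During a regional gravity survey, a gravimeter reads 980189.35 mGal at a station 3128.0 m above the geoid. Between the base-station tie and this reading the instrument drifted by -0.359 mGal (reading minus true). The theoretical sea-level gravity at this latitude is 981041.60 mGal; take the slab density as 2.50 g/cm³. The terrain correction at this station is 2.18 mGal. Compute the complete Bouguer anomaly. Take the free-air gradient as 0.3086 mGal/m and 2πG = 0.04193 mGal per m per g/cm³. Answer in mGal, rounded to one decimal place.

-212.3

Drift-corrected reading = 980189.35 − (-0.359) = 980189.709 mGal
Free-air correction = 0.3086 × 3128.0 = 965.30 mGal
Free-air anomaly = 980189.709 − 981041.60 + (965.30) = 113.409 mGal
Bouguer slab correction = 0.04193 × 2.50 × 3128.0 = 327.89 mGal
Simple Bouguer anomaly = 113.409 − (327.89) = -214.481 mGal
Complete Bouguer anomaly = -214.481 + 2.18 = -212.301 mGal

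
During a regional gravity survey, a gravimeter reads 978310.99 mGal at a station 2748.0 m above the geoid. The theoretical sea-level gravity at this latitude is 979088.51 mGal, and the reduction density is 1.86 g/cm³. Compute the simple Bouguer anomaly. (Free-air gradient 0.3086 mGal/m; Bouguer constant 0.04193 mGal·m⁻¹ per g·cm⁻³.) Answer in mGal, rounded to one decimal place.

Free-air correction = 0.3086 × 2748.0 = 848.03 mGal
Free-air anomaly = 978310.99 − 979088.51 + (848.03) = 70.51 mGal
Bouguer slab correction = 0.04193 × 1.86 × 2748.0 = 214.32 mGal
Simple Bouguer anomaly = 70.51 − (214.32) = -143.81 mGal

-143.8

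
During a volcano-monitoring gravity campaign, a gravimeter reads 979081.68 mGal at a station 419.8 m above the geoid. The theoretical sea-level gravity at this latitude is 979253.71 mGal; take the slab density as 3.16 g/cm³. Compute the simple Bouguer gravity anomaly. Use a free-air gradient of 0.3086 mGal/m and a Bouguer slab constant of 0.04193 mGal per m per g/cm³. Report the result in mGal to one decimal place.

-98.1

Free-air correction = 0.3086 × 419.8 = 129.55 mGal
Free-air anomaly = 979081.68 − 979253.71 + (129.55) = -42.48 mGal
Bouguer slab correction = 0.04193 × 3.16 × 419.8 = 55.62 mGal
Simple Bouguer anomaly = -42.48 − (55.62) = -98.10 mGal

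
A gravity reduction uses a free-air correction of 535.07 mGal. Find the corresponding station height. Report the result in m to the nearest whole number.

h = 535.07 / 0.3086 = 1733.86 m

1734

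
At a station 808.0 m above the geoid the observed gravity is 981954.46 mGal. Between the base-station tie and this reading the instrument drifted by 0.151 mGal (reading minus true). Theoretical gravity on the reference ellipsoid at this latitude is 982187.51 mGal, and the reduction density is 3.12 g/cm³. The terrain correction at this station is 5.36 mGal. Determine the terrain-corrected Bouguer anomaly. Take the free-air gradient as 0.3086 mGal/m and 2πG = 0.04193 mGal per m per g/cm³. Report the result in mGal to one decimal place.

Drift-corrected reading = 981954.46 − (0.151) = 981954.309 mGal
Free-air correction = 0.3086 × 808.0 = 249.35 mGal
Free-air anomaly = 981954.309 − 982187.51 + (249.35) = 16.149 mGal
Bouguer slab correction = 0.04193 × 3.12 × 808.0 = 105.70 mGal
Simple Bouguer anomaly = 16.149 − (105.70) = -89.551 mGal
Complete Bouguer anomaly = -89.551 + 5.36 = -84.191 mGal

-84.2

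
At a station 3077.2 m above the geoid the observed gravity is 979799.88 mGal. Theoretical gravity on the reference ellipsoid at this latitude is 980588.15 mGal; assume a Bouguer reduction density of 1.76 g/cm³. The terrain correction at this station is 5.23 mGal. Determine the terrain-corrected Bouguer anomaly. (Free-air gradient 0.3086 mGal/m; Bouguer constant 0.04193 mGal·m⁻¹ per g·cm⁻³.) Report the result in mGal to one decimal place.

Free-air correction = 0.3086 × 3077.2 = 949.62 mGal
Free-air anomaly = 979799.88 − 980588.15 + (949.62) = 161.35 mGal
Bouguer slab correction = 0.04193 × 1.76 × 3077.2 = 227.09 mGal
Simple Bouguer anomaly = 161.35 − (227.09) = -65.74 mGal
Complete Bouguer anomaly = -65.74 + 5.23 = -60.51 mGal

-60.5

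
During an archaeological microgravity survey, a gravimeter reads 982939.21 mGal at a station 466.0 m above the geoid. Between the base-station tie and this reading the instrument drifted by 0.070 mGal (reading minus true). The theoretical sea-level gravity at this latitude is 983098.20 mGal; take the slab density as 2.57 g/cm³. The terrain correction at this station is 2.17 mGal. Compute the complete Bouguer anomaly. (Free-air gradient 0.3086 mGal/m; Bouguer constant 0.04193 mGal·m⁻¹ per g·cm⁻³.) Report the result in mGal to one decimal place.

Drift-corrected reading = 982939.21 − (0.070) = 982939.140 mGal
Free-air correction = 0.3086 × 466.0 = 143.81 mGal
Free-air anomaly = 982939.140 − 983098.20 + (143.81) = -15.250 mGal
Bouguer slab correction = 0.04193 × 2.57 × 466.0 = 50.22 mGal
Simple Bouguer anomaly = -15.250 − (50.22) = -65.470 mGal
Complete Bouguer anomaly = -65.470 + 2.17 = -63.300 mGal

-63.3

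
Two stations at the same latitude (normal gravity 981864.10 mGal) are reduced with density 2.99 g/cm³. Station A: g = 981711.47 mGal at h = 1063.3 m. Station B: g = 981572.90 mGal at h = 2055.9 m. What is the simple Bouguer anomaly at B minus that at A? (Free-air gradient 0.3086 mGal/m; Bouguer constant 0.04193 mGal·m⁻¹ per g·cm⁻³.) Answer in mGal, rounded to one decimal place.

43.3

Δg_SB(A) = 981711.47 − 981864.10 + 0.3086×1063.3 − 0.04193×2.99×1063.3 = 42.20 mGal
Δg_SB(B) = 981572.90 − 981864.10 + 0.3086×2055.9 − 0.04193×2.99×2055.9 = 85.50 mGal
Difference = 85.50 − (42.20) = 43.30 mGal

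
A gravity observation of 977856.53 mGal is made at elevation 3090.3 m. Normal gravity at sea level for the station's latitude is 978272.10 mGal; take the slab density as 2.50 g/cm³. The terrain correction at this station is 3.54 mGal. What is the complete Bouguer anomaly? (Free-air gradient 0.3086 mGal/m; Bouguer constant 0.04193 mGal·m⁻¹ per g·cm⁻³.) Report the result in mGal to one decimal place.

Free-air correction = 0.3086 × 3090.3 = 953.67 mGal
Free-air anomaly = 977856.53 − 978272.10 + (953.67) = 538.10 mGal
Bouguer slab correction = 0.04193 × 2.50 × 3090.3 = 323.94 mGal
Simple Bouguer anomaly = 538.10 − (323.94) = 214.16 mGal
Complete Bouguer anomaly = 214.16 + 3.54 = 217.70 mGal

217.7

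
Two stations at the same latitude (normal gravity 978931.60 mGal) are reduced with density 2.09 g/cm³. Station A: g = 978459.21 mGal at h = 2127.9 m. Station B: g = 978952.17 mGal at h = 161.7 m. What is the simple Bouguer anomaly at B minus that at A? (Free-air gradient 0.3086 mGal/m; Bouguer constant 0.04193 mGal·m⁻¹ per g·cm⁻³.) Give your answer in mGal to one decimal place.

Δg_SB(A) = 978459.21 − 978931.60 + 0.3086×2127.9 − 0.04193×2.09×2127.9 = -2.20 mGal
Δg_SB(B) = 978952.17 − 978931.60 + 0.3086×161.7 − 0.04193×2.09×161.7 = 56.30 mGal
Difference = 56.30 − (-2.20) = 58.50 mGal

58.5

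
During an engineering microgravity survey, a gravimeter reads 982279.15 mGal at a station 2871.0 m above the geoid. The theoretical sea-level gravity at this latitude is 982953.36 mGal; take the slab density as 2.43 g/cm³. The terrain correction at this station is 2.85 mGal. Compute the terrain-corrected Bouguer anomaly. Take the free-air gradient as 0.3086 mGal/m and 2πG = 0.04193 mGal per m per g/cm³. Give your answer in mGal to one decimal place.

-77.9

Free-air correction = 0.3086 × 2871.0 = 885.99 mGal
Free-air anomaly = 982279.15 − 982953.36 + (885.99) = 211.78 mGal
Bouguer slab correction = 0.04193 × 2.43 × 2871.0 = 292.53 mGal
Simple Bouguer anomaly = 211.78 − (292.53) = -80.75 mGal
Complete Bouguer anomaly = -80.75 + 2.85 = -77.90 mGal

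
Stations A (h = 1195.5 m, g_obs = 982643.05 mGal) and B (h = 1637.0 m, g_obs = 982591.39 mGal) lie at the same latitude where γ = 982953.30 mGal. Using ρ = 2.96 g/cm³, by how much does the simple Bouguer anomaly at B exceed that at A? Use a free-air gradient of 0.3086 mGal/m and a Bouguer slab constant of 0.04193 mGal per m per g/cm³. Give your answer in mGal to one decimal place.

Δg_SB(A) = 982643.05 − 982953.30 + 0.3086×1195.5 − 0.04193×2.96×1195.5 = -89.70 mGal
Δg_SB(B) = 982591.39 − 982953.30 + 0.3086×1637.0 − 0.04193×2.96×1637.0 = -59.90 mGal
Difference = -59.90 − (-89.70) = 29.80 mGal

29.8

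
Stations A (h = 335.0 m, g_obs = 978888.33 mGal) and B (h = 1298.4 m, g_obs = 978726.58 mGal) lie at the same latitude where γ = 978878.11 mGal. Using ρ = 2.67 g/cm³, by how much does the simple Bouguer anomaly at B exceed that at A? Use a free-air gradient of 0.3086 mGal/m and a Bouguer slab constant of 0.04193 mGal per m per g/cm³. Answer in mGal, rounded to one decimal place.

27.7

Δg_SB(A) = 978888.33 − 978878.11 + 0.3086×335.0 − 0.04193×2.67×335.0 = 76.10 mGal
Δg_SB(B) = 978726.58 − 978878.11 + 0.3086×1298.4 − 0.04193×2.67×1298.4 = 103.80 mGal
Difference = 103.80 − (76.10) = 27.70 mGal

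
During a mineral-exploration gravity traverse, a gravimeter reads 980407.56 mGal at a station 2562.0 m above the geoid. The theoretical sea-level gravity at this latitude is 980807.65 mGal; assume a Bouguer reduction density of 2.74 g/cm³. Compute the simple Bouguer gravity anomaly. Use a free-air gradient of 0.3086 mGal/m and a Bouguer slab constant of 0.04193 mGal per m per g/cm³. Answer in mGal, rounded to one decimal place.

Free-air correction = 0.3086 × 2562.0 = 790.63 mGal
Free-air anomaly = 980407.56 − 980807.65 + (790.63) = 390.54 mGal
Bouguer slab correction = 0.04193 × 2.74 × 2562.0 = 294.34 mGal
Simple Bouguer anomaly = 390.54 − (294.34) = 96.20 mGal

96.2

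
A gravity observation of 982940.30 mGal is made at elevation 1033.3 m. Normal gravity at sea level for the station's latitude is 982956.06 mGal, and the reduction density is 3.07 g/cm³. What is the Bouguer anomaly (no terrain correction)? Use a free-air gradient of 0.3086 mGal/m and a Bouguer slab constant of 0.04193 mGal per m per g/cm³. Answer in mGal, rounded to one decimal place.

170.1

Free-air correction = 0.3086 × 1033.3 = 318.88 mGal
Free-air anomaly = 982940.30 − 982956.06 + (318.88) = 303.12 mGal
Bouguer slab correction = 0.04193 × 3.07 × 1033.3 = 133.01 mGal
Simple Bouguer anomaly = 303.12 − (133.01) = 170.11 mGal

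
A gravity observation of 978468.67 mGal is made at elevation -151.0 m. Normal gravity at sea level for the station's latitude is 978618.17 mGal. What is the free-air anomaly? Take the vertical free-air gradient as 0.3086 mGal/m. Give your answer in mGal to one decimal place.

-196.1

Free-air correction = 0.3086 × -151.0 = -46.60 mGal
Free-air anomaly = 978468.67 − 978618.17 + (-46.60) = -196.10 mGal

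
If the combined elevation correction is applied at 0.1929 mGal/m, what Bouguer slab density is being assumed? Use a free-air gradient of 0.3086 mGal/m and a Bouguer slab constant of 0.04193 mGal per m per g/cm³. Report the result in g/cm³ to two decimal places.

2.76

0.1929 = 0.3086 − 0.04193 × ρ
ρ = (0.3086 − 0.1929) / 0.04193 = 2.76 g/cm³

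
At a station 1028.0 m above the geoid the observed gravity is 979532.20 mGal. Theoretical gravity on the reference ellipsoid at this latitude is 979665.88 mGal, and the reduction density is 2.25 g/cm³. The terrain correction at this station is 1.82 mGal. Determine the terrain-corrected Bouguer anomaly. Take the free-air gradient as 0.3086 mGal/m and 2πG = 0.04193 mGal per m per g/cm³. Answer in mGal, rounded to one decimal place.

88.4

Free-air correction = 0.3086 × 1028.0 = 317.24 mGal
Free-air anomaly = 979532.20 − 979665.88 + (317.24) = 183.56 mGal
Bouguer slab correction = 0.04193 × 2.25 × 1028.0 = 96.98 mGal
Simple Bouguer anomaly = 183.56 − (96.98) = 86.58 mGal
Complete Bouguer anomaly = 86.58 + 1.82 = 88.40 mGal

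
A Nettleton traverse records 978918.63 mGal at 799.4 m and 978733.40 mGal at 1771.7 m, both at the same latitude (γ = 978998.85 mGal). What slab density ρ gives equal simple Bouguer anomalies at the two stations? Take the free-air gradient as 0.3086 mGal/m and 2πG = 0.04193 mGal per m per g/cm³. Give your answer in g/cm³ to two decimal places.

Δg_obs = 978733.40 − 978918.63 = -185.23 mGal over Δh = 1771.7 − 799.4 = 972.3 m
Equal Bouguer anomalies ⇒ Δg_obs + (0.3086 − 0.04193ρ)·Δh = 0
0.3086 − 0.04193ρ = −Δg_obs/Δh = 0.19051
ρ = (0.3086 − 0.19051) / 0.04193 = 2.82 g/cm³

2.82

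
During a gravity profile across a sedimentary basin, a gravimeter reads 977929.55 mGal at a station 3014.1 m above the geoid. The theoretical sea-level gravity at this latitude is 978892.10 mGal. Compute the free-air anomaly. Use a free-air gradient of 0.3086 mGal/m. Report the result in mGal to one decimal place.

-32.4

Free-air correction = 0.3086 × 3014.1 = 930.15 mGal
Free-air anomaly = 977929.55 − 978892.10 + (930.15) = -32.40 mGal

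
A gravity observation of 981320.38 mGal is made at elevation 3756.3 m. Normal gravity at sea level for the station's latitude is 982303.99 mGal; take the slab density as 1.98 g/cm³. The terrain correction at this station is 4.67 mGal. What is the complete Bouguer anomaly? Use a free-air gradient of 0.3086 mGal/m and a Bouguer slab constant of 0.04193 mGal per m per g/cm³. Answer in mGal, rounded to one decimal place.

Free-air correction = 0.3086 × 3756.3 = 1159.19 mGal
Free-air anomaly = 981320.38 − 982303.99 + (1159.19) = 175.58 mGal
Bouguer slab correction = 0.04193 × 1.98 × 3756.3 = 311.85 mGal
Simple Bouguer anomaly = 175.58 − (311.85) = -136.27 mGal
Complete Bouguer anomaly = -136.27 + 4.67 = -131.60 mGal

-131.6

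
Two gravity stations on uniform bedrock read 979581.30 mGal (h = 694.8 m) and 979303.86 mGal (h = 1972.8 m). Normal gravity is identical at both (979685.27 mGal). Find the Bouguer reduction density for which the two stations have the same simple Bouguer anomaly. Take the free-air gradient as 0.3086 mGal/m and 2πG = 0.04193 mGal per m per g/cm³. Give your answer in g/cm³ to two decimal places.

Δg_obs = 979303.86 − 979581.30 = -277.44 mGal over Δh = 1972.8 − 694.8 = 1278.0 m
Equal Bouguer anomalies ⇒ Δg_obs + (0.3086 − 0.04193ρ)·Δh = 0
0.3086 − 0.04193ρ = −Δg_obs/Δh = 0.21709
ρ = (0.3086 − 0.21709) / 0.04193 = 2.18 g/cm³

2.18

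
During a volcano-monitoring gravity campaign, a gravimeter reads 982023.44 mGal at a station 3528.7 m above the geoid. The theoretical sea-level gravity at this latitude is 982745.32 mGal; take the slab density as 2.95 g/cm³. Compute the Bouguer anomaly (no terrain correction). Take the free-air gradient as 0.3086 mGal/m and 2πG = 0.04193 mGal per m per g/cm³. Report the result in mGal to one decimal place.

Free-air correction = 0.3086 × 3528.7 = 1088.96 mGal
Free-air anomaly = 982023.44 − 982745.32 + (1088.96) = 367.08 mGal
Bouguer slab correction = 0.04193 × 2.95 × 3528.7 = 436.48 mGal
Simple Bouguer anomaly = 367.08 − (436.48) = -69.40 mGal

-69.4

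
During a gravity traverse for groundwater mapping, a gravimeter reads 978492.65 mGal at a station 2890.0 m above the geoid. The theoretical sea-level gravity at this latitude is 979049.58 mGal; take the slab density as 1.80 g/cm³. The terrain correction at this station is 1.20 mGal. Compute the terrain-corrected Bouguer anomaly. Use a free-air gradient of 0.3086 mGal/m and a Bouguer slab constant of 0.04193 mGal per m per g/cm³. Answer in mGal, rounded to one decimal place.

Free-air correction = 0.3086 × 2890.0 = 891.85 mGal
Free-air anomaly = 978492.65 − 979049.58 + (891.85) = 334.92 mGal
Bouguer slab correction = 0.04193 × 1.80 × 2890.0 = 218.12 mGal
Simple Bouguer anomaly = 334.92 − (218.12) = 116.80 mGal
Complete Bouguer anomaly = 116.80 + 1.20 = 118.00 mGal

118.0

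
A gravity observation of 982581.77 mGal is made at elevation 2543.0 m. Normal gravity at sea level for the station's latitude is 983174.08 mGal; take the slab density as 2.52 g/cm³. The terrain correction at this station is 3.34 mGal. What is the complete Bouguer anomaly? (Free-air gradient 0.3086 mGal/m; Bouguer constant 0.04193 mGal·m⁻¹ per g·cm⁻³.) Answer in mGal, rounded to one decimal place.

Free-air correction = 0.3086 × 2543.0 = 784.77 mGal
Free-air anomaly = 982581.77 − 983174.08 + (784.77) = 192.46 mGal
Bouguer slab correction = 0.04193 × 2.52 × 2543.0 = 268.70 mGal
Simple Bouguer anomaly = 192.46 − (268.70) = -76.24 mGal
Complete Bouguer anomaly = -76.24 + 3.34 = -72.90 mGal

-72.9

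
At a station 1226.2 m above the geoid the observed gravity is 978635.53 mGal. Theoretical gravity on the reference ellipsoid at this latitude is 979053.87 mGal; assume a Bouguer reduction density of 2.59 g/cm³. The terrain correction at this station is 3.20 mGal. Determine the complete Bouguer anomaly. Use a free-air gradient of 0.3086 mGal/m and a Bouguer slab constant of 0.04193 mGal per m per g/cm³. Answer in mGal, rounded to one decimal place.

-169.9

Free-air correction = 0.3086 × 1226.2 = 378.41 mGal
Free-air anomaly = 978635.53 − 979053.87 + (378.41) = -39.93 mGal
Bouguer slab correction = 0.04193 × 2.59 × 1226.2 = 133.16 mGal
Simple Bouguer anomaly = -39.93 − (133.16) = -173.09 mGal
Complete Bouguer anomaly = -173.09 + 3.20 = -169.89 mGal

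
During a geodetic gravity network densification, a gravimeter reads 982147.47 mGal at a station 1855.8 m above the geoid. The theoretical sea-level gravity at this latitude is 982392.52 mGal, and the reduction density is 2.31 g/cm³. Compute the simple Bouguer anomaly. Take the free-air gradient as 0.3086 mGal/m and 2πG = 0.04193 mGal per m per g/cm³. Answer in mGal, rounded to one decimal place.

147.9

Free-air correction = 0.3086 × 1855.8 = 572.70 mGal
Free-air anomaly = 982147.47 − 982392.52 + (572.70) = 327.65 mGal
Bouguer slab correction = 0.04193 × 2.31 × 1855.8 = 179.75 mGal
Simple Bouguer anomaly = 327.65 − (179.75) = 147.90 mGal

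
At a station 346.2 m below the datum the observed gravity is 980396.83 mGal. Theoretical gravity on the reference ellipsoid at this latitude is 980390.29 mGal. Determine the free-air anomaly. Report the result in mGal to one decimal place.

-100.3

Free-air correction = 0.3086 × -346.2 = -106.84 mGal
Free-air anomaly = 980396.83 − 980390.29 + (-106.84) = -100.30 mGal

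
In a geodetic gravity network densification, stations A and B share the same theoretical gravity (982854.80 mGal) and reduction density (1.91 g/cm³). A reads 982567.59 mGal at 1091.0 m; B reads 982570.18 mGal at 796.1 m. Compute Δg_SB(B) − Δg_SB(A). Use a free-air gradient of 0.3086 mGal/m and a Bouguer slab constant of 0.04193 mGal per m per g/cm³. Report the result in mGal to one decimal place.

-64.8

Δg_SB(A) = 982567.59 − 982854.80 + 0.3086×1091.0 − 0.04193×1.91×1091.0 = -37.90 mGal
Δg_SB(B) = 982570.18 − 982854.80 + 0.3086×796.1 − 0.04193×1.91×796.1 = -102.70 mGal
Difference = -102.70 − (-37.90) = -64.80 mGal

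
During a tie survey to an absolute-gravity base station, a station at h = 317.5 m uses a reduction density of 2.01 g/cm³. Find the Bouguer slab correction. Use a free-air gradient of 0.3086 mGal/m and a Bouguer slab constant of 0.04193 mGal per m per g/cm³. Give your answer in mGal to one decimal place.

Bouguer slab correction = 0.04193 × 2.01 × 317.5 = 26.8 mGal

26.8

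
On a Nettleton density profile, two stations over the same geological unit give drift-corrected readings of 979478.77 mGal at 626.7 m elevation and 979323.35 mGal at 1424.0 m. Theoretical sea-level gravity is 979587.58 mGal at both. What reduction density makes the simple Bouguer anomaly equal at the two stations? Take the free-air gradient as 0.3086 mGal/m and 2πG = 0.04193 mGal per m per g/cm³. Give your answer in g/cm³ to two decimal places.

Δg_obs = 979323.35 − 979478.77 = -155.42 mGal over Δh = 1424.0 − 626.7 = 797.3 m
Equal Bouguer anomalies ⇒ Δg_obs + (0.3086 − 0.04193ρ)·Δh = 0
0.3086 − 0.04193ρ = −Δg_obs/Δh = 0.19493
ρ = (0.3086 − 0.19493) / 0.04193 = 2.71 g/cm³

2.71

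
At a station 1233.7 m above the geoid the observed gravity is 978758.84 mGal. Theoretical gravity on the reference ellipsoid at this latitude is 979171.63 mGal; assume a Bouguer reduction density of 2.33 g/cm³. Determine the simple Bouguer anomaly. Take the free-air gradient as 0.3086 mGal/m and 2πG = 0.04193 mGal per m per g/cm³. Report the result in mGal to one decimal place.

-152.6

Free-air correction = 0.3086 × 1233.7 = 380.72 mGal
Free-air anomaly = 978758.84 − 979171.63 + (380.72) = -32.07 mGal
Bouguer slab correction = 0.04193 × 2.33 × 1233.7 = 120.53 mGal
Simple Bouguer anomaly = -32.07 − (120.53) = -152.60 mGal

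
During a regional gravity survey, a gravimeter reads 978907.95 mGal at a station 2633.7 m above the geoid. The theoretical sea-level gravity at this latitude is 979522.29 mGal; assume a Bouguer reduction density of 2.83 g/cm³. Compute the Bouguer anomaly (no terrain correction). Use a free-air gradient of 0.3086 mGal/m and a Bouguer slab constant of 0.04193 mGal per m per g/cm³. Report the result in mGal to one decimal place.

-114.1

Free-air correction = 0.3086 × 2633.7 = 812.76 mGal
Free-air anomaly = 978907.95 − 979522.29 + (812.76) = 198.42 mGal
Bouguer slab correction = 0.04193 × 2.83 × 2633.7 = 312.52 mGal
Simple Bouguer anomaly = 198.42 − (312.52) = -114.10 mGal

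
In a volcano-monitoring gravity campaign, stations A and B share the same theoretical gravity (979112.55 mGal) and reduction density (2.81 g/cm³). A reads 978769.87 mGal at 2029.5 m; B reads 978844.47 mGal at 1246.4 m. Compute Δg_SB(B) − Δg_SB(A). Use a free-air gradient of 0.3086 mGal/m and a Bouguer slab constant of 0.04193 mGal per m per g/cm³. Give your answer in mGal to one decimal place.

Δg_SB(A) = 978769.87 − 979112.55 + 0.3086×2029.5 − 0.04193×2.81×2029.5 = 44.50 mGal
Δg_SB(B) = 978844.47 − 979112.55 + 0.3086×1246.4 − 0.04193×2.81×1246.4 = -30.30 mGal
Difference = -30.30 − (44.50) = -74.80 mGal

-74.8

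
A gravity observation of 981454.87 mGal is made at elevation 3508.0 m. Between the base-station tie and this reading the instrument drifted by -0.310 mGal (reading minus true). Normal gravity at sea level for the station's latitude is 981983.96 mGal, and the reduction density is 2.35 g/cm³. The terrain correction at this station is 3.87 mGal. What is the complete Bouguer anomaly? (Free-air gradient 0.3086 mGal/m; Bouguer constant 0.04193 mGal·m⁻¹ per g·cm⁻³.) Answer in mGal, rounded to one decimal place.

Drift-corrected reading = 981454.87 − (-0.310) = 981455.180 mGal
Free-air correction = 0.3086 × 3508.0 = 1082.57 mGal
Free-air anomaly = 981455.180 − 981983.96 + (1082.57) = 553.790 mGal
Bouguer slab correction = 0.04193 × 2.35 × 3508.0 = 345.66 mGal
Simple Bouguer anomaly = 553.790 − (345.66) = 208.130 mGal
Complete Bouguer anomaly = 208.130 + 3.87 = 212.000 mGal

212.0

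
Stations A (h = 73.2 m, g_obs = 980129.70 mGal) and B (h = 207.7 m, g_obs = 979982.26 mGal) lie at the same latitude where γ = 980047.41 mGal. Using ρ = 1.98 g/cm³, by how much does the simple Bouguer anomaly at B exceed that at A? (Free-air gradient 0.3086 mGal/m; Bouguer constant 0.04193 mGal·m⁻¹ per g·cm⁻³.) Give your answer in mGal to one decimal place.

Δg_SB(A) = 980129.70 − 980047.41 + 0.3086×73.2 − 0.04193×1.98×73.2 = 98.80 mGal
Δg_SB(B) = 979982.26 − 980047.41 + 0.3086×207.7 − 0.04193×1.98×207.7 = -18.30 mGal
Difference = -18.30 − (98.80) = -117.10 mGal

-117.1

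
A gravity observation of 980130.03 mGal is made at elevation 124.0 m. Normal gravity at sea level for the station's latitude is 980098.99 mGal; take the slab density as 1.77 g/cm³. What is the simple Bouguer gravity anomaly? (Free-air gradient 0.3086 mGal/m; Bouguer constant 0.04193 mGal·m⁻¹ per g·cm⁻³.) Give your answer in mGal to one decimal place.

Free-air correction = 0.3086 × 124.0 = 38.27 mGal
Free-air anomaly = 980130.03 − 980098.99 + (38.27) = 69.31 mGal
Bouguer slab correction = 0.04193 × 1.77 × 124.0 = 9.20 mGal
Simple Bouguer anomaly = 69.31 − (9.20) = 60.11 mGal

60.1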